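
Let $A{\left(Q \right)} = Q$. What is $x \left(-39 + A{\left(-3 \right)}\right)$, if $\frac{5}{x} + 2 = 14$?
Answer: $- \frac{35}{2} \approx -17.5$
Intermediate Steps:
$x = \frac{5}{12}$ ($x = \frac{5}{-2 + 14} = \frac{5}{12} \approx 0.41667$)
$x \left(-39 + A{\left(-3 \right)}\right) = \frac{5 \left(-39 - 3\right)}{12} = \frac{5}{12} \left(-42\right) = - \frac{35}{2}$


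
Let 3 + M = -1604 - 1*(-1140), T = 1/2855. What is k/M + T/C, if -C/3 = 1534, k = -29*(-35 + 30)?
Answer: -1905113417/6135777570 ≈ -0.31049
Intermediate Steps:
k = 145 (k = -29*(-5) = 145)
C = -4602 (C = -3*1534 = -4602)
T = 1/2855 ≈ 0.00035026
M = -467 (M = -3 + (-1604 - 1*(-1140)) = -3 + (-1604 + 1140) = -3 - 464 = -467)
k/M + T/C = 145/(-467) + (1/2855)/(-4602) = 145*(-1/467) + (1/2855)*(-1/4602) = -145/467 - 1/13138710 = -1905113417/6135777570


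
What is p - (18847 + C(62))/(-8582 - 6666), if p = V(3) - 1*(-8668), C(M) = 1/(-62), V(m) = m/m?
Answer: 8196633057/945376 ≈ 8670.2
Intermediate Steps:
V(m) = 1
C(M) = -1/62
p = 8669 (p = 1 - 1*(-8668) = 1 + 8668 = 8669)
p - (18847 + C(62))/(-8582 - 6666) = 8669 - (18847 - 1/62)/(-8582 - 6666) = 8669 - 1168513/(62*(-15248)) = 8669 - 1168513*(-1)/(62*15248) = 8669 - 1*(-1168513/945376) = 8669 + 1168513/945376 = 8196633057/945376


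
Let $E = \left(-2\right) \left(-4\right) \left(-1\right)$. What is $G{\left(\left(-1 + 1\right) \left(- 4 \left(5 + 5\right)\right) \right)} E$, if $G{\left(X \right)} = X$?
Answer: $0$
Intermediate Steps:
$E = -8$ ($E = 8 \left(-1\right) = -8$)
$G{\left(\left(-1 + 1\right) \left(- 4 \left(5 + 5\right)\right) \right)} E = \left(-1 + 1\right) \left(- 4 \left(5 + 5\right)\right) \left(-8\right) = 0 \left(\left(-4\right) 10\right) \left(-8\right) = 0 \left(-40\right) \left(-8\right) = 0 \left(-8\right) = 0$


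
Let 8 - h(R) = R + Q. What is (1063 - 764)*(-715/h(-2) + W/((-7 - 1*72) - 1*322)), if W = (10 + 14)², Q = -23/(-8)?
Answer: -695639048/22857 ≈ -30434.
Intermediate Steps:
Q = 23/8 (Q = -23*(-⅛) = 23/8 ≈ 2.8750)
h(R) = 41/8 - R (h(R) = 8 - (R + 23/8) = 8 - (23/8 + R) = 8 + (-23/8 - R) = 41/8 - R)
W = 576 (W = 24² = 576)
(1063 - 764)*(-715/h(-2) + W/((-7 - 1*72) - 1*322)) = (1063 - 764)*(-715/(41/8 - 1*(-2)) + 576/((-7 - 1*72) - 1*322)) = 299*(-715/(41/8 + 2) + 576/((-7 - 72) - 322)) = 299*(-715/57/8 + 576/(-79 - 322)) = 299*(-715*8/57 + 576/(-401)) = 299*(-5720/57 + 576*(-1/401)) = 299*(-5720/57 - 576/401) = 299*(-2326552/22857) = -695639048/22857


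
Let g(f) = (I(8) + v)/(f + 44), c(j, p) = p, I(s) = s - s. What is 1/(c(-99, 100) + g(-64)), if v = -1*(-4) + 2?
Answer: 10/997 ≈ 0.010030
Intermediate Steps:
I(s) = 0
v = 6 (v = 4 + 2 = 6)
g(f) = 6/(44 + f) (g(f) = (0 + 6)/(f + 44) = 6/(44 + f))
1/(c(-99, 100) + g(-64)) = 1/(100 + 6/(44 - 64)) = 1/(100 + 6/(-20)) = 1/(100 + 6*(-1/20)) = 1/(100 - 3/10) = 1/(997/10) = 10/997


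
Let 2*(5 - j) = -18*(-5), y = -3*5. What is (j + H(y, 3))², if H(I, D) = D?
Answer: 1369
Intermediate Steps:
y = -15
j = -40 (j = 5 - (-9)*(-5) = 5 - ½*90 = 5 - 45 = -40)
(j + H(y, 3))² = (-40 + 3)² = (-37)² = 1369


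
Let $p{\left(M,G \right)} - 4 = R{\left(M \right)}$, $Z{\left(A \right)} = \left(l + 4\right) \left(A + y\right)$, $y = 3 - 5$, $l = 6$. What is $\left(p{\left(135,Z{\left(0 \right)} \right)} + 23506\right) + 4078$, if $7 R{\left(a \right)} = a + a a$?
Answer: $\frac{211476}{7} \approx 30211.0$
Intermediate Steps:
$y = -2$ ($y = 3 - 5 = -2$)
$Z{\left(A \right)} = -20 + 10 A$ ($Z{\left(A \right)} = \left(6 + 4\right) \left(A - 2\right) = 10 \left(-2 + A\right) = -20 + 10 A$)
$R{\left(a \right)} = \frac{a}{7} + \frac{a^{2}}{7}$ ($R{\left(a \right)} = \frac{a + a a}{7} = \frac{a + a^{2}}{7} = \frac{a}{7} + \frac{a^{2}}{7}$)
$p{\left(M,G \right)} = 4 + \frac{M \left(1 + M\right)}{7}$
$\left(p{\left(135,Z{\left(0 \right)} \right)} + 23506\right) + 4078 = \left(\left(4 + \frac{1}{7} \cdot 135 \left(1 + 135\right)\right) + 23506\right) + 4078 = \left(\left(4 + \frac{1}{7} \cdot 135 \cdot 136\right) + 23506\right) + 4078 = \left(\left(4 + \frac{18360}{7}\right) + 23506\right) + 4078 = \left(\frac{18388}{7} + 23506\right) + 4078 = \frac{182930}{7} + 4078 = \frac{211476}{7}$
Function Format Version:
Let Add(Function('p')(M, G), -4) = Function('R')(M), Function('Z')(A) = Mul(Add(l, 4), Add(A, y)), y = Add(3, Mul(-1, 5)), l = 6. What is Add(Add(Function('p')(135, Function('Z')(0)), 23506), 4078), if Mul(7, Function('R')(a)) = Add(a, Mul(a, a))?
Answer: Rational(211476, 7) ≈ 30211.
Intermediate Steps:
y = -2 (y = Add(3, -5) = -2)
Function('Z')(A) = Add(-20, Mul(10, A)) (Function('Z')(A) = Mul(Add(6, 4), Add(A, -2)) = Mul(10, Add(-2, A)) = Add(-20, Mul(10, A)))
Function('R')(a) = Add(Mul(Rational(1, 7), a), Mul(Rational(1, 7), Pow(a, 2))) (Function('R')(a) = Mul(Rational(1, 7), Add(a, Mul(a, a))) = Mul(Rational(1, 7), Add(a, Pow(a, 2))) = Add(Mul(Rational(1, 7), a), Mul(Rational(1, 7), Pow(a, 2))))
Function('p')(M, G) = Add(4, Mul(Rational(1, 7), M, Add(1, M)))
Add(Add(Function('p')(135, Function('Z')(0)), 23506), 4078) = Add(Add(Add(4, Mul(Rational(1, 7), 135, Add(1, 135))), 23506), 4078) = Add(Add(Add(4, Mul(Rational(1, 7), 135, 136)), 23506), 4078) = Add(Add(Add(4, Rational(18360, 7)), 23506), 4078) = Add(Add(Rational(18388, 7), 23506), 4078) = Add(Rational(182930, 7), 4078) = Rational(211476, 7)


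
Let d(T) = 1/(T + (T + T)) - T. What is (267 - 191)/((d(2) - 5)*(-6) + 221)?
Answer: 38/131 ≈ 0.29008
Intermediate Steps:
d(T) = -T + 1/(3*T) (d(T) = 1/(T + 2*T) - T = 1/(3*T) - T = -T + 1/(3*T))
(267 - 191)/((d(2) - 5)*(-6) + 221) = (267 - 191)/(((-1*2 + (⅓)/2) - 5)*(-6) + 221) = 76/(((-2 + (⅓)*(½)) - 5)*(-6) + 221) = 76/(((-2 + ⅙) - 5)*(-6) + 221) = 76/((-11/6 - 5)*(-6) + 221) = 76/(-41/6*(-6) + 221) = 76/(41 + 221) = 76/262 = 76*(1/262) = 38/131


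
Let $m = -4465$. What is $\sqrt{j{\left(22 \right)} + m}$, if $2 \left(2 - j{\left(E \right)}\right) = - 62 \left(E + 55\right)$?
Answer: $2 i \sqrt{519} \approx 45.563 i$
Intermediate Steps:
$j{\left(E \right)} = 1707 + 31 E$ ($j{\left(E \right)} = 2 - \frac{\left(-62\right) \left(E + 55\right)}{2} = 2 - \frac{\left(-62\right) \left(55 + E\right)}{2} = 2 - \frac{-3410 - 62 E}{2} = 2 + \left(1705 + 31 E\right) = 1707 + 31 E$)
$\sqrt{j{\left(22 \right)} + m} = \sqrt{\left(1707 + 31 \cdot 22\right) - 4465} = \sqrt{\left(1707 + 682\right) - 4465} = \sqrt{2389 - 4465} = \sqrt{-2076} = 2 i \sqrt{519}$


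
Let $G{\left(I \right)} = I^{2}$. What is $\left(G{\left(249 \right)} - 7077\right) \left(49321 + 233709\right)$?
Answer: $15545139720$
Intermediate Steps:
$\left(G{\left(249 \right)} - 7077\right) \left(49321 + 233709\right) = \left(249^{2} - 7077\right) \left(49321 + 233709\right) = \left(62001 - 7077\right) 283030 = 54924 \cdot 283030 = 15545139720$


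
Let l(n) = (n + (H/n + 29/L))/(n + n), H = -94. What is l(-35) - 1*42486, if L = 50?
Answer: -1040895893/24500 ≈ -42486.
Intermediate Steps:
l(n) = (29/50 + n - 94/n)/(2*n) (l(n) = (n + (-94/n + 29/50))/(n + n) = (n + (-94/n + 29*(1/50)))/((2*n)) = (n + (-94/n + 29/50))*(1/(2*n)) = (n + (29/50 - 94/n))*(1/(2*n)) = (29/50 + n - 94/n)*(1/(2*n)) = (29/50 + n - 94/n)/(2*n))
l(-35) - 1*42486 = (½ - 47/(-35)² + (29/100)/(-35)) - 1*42486 = (½ - 47*1/1225 + (29/100)*(-1/35)) - 42486 = (½ - 47/1225 - 29/3500) - 42486 = 11107/24500 - 42486 = -1040895893/24500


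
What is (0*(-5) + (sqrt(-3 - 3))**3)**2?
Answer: -216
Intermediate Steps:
(0*(-5) + (sqrt(-3 - 3))**3)**2 = (0 + (sqrt(-6))**3)**2 = (0 + (I*sqrt(6))**3)**2 = (0 - 6*I*sqrt(6))**2 = (-6*I*sqrt(6))**2 = -216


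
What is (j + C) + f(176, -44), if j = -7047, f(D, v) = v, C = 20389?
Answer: 13298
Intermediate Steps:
(j + C) + f(176, -44) = (-7047 + 20389) - 44 = 13342 - 44 = 13298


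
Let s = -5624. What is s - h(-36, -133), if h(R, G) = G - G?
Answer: -5624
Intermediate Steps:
h(R, G) = 0
s - h(-36, -133) = -5624 - 1*0 = -5624 + 0 = -5624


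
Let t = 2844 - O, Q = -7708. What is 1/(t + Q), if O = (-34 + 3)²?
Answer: -1/5825 ≈ -0.00017167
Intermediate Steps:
O = 961 (O = (-31)² = 961)
t = 1883 (t = 2844 - 1*961 = 2844 - 961 = 1883)
1/(t + Q) = 1/(1883 - 7708) = 1/(-5825) = -1/5825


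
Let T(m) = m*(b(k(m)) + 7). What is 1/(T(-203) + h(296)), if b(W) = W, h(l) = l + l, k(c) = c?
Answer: 1/40380 ≈ 2.4765e-5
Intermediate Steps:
h(l) = 2*l
T(m) = m*(7 + m) (T(m) = m*(m + 7) = m*(7 + m))
1/(T(-203) + h(296)) = 1/(-203*(7 - 203) + 2*296) = 1/(-203*(-196) + 592) = 1/(39788 + 592) = 1/40380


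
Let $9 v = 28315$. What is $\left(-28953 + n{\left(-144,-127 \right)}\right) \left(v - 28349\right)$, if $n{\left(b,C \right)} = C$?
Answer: $\frac{6596100080}{9} \approx 7.329 \cdot 10^{8}$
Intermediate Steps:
$v = \frac{28315}{9}$ ($v = \frac{1}{9} \cdot 28315 = \frac{28315}{9} \approx 3146.1$)
$\left(-28953 + n{\left(-144,-127 \right)}\right) \left(v - 28349\right) = \left(-28953 - 127\right) \left(\frac{28315}{9} - 28349\right) = \left(-29080\right) \left(- \frac{226826}{9}\right) = \frac{6596100080}{9}$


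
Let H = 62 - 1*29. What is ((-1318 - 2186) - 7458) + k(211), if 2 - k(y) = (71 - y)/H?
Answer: -361540/33 ≈ -10956.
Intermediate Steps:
H = 33 (H = 62 - 29 = 33)
k(y) = -5/33 + y/33 (k(y) = 2 - (71 - y)/33 = 2 - (71/33 - y/33) = 2 + (-71/33 + y/33) = -5/33 + y/33)
((-1318 - 2186) - 7458) + k(211) = ((-1318 - 2186) - 7458) + (-5/33 + (1/33)*211) = (-3504 - 7458) + (-5/33 + 211/33) = -10962 + 206/33 = -361540/33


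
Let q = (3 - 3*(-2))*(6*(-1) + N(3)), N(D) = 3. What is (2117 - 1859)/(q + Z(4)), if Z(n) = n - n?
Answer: -86/9 ≈ -9.5556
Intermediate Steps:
Z(n) = 0
q = -27 (q = (3 - 3*(-2))*(6*(-1) + 3) = (3 + 6)*(-6 + 3) = 9*(-3) = -27)
(2117 - 1859)/(q + Z(4)) = (2117 - 1859)/(-27 + 0) = 258/(-27) = 258*(-1/27) = -86/9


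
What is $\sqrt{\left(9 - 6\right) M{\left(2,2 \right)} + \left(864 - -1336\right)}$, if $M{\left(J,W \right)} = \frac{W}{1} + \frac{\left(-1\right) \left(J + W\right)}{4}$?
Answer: $\sqrt{2203} \approx 46.936$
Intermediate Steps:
$M{\left(J,W \right)} = - \frac{J}{4} + \frac{3 W}{4}$ ($M{\left(J,W \right)} = W 1 + \left(- J - W\right) \frac{1}{4} = W - \left(\frac{J}{4} + \frac{W}{4}\right) = - \frac{J}{4} + \frac{3 W}{4}$)
$\sqrt{\left(9 - 6\right) M{\left(2,2 \right)} + \left(864 - -1336\right)} = \sqrt{\left(9 - 6\right) \left(\left(- \frac{1}{4}\right) 2 + \frac{3}{4} \cdot 2\right) + \left(864 - -1336\right)} = \sqrt{3 \left(- \frac{1}{2} + \frac{3}{2}\right) + \left(864 + 1336\right)} = \sqrt{3 \cdot 1 + 2200} = \sqrt{3 + 2200} = \sqrt{2203}$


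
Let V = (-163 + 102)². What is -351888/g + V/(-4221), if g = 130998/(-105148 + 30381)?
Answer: 2644104208849/13165299 ≈ 2.0084e+5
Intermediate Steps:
V = 3721 (V = (-61)² = 3721)
g = -18714/10681 (g = 130998/(-74767) = 130998*(-1/74767) = -18714/10681 ≈ -1.7521)
-351888/g + V/(-4221) = -351888/(-18714/10681) + 3721/(-4221) = -351888*(-10681/18714) + 3721*(-1/4221) = 626419288/3119 - 3721/4221 = 2644104208849/13165299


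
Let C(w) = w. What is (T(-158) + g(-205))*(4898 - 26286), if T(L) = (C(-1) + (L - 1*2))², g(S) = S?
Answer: -550013808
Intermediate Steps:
T(L) = (-3 + L)² (T(L) = (-1 + (L - 1*2))² = (-1 + (L - 2))² = (-1 + (-2 + L))² = (-3 + L)²)
(T(-158) + g(-205))*(4898 - 26286) = ((-3 - 158)² - 205)*(4898 - 26286) = ((-161)² - 205)*(-21388) = (25921 - 205)*(-21388) = 25716*(-21388) = -550013808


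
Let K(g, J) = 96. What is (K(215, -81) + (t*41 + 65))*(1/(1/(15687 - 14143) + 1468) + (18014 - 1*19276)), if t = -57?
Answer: 366136169216/133329 ≈ 2.7461e+6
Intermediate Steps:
(K(215, -81) + (t*41 + 65))*(1/(1/(15687 - 14143) + 1468) + (18014 - 1*19276)) = (96 + (-57*41 + 65))*(1/(1/(15687 - 14143) + 1468) + (18014 - 1*19276)) = (96 + (-2337 + 65))*(1/(1/1544 + 1468) + (18014 - 19276)) = (96 - 2272)*(1/(1/1544 + 1468) - 1262) = -2176*(1/(2266593/1544) - 1262) = -2176*(1544/2266593 - 1262) = -2176*(-2860438822/2266593) = 366136169216/133329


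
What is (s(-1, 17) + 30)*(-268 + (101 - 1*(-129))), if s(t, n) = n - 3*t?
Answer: -1900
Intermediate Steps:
(s(-1, 17) + 30)*(-268 + (101 - 1*(-129))) = ((17 - 3*(-1)) + 30)*(-268 + (101 - 1*(-129))) = ((17 + 3) + 30)*(-268 + (101 + 129)) = (20 + 30)*(-268 + 230) = 50*(-38) = -1900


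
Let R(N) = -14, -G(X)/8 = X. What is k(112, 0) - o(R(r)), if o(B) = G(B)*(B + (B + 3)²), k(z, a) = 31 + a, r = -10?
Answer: -11953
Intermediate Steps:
G(X) = -8*X
o(B) = -8*B*(B + (3 + B)²) (o(B) = (-8*B)*(B + (B + 3)²) = (-8*B)*(B + (3 + B)²) = -8*B*(B + (3 + B)²))
k(112, 0) - o(R(r)) = (31 + 0) - (-8)*(-14)*(-14 + (3 - 14)²) = 31 - (-8)*(-14)*(-14 + (-11)²) = 31 - (-8)*(-14)*(-14 + 121) = 31 - (-8)*(-14)*107 = 31 - 1*11984 = 31 - 11984 = -11953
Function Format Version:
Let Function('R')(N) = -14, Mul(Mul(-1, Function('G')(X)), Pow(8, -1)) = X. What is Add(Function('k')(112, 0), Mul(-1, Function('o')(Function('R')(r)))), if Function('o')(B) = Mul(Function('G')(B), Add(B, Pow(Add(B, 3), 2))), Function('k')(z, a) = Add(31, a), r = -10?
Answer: -11953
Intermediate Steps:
Function('G')(X) = Mul(-8, X)
Function('o')(B) = Mul(-8, B, Add(B, Pow(Add(3, B), 2))) (Function('o')(B) = Mul(Mul(-8, B), Add(B, Pow(Add(B, 3), 2))) = Mul(Mul(-8, B), Add(B, Pow(Add(3, B), 2))) = Mul(-8, B, Add(B, Pow(Add(3, B), 2))))
Add(Function('k')(112, 0), Mul(-1, Function('o')(Function('R')(r)))) = Add(Add(31, 0), Mul(-1, Mul(-8, -14, Add(-14, Pow(Add(3, -14), 2))))) = Add(31, Mul(-1, Mul(-8, -14, Add(-14, Pow(-11, 2))))) = Add(31, Mul(-1, Mul(-8, -14, Add(-14, 121)))) = Add(31, Mul(-1, Mul(-8, -14, 107))) = Add(31, Mul(-1, 11984)) = Add(31, -11984) = -11953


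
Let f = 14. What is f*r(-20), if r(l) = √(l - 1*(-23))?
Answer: 14*√3 ≈ 24.249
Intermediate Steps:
r(l) = √(23 + l) (r(l) = √(l + 23) = √(23 + l))
f*r(-20) = 14*√(23 - 20) = 14*√3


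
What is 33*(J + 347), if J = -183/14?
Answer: 154275/14 ≈ 11020.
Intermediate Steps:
J = -183/14 (J = -183*1/14 = -183/14 ≈ -13.071)
33*(J + 347) = 33*(-183/14 + 347) = 33*(4675/14) = 154275/14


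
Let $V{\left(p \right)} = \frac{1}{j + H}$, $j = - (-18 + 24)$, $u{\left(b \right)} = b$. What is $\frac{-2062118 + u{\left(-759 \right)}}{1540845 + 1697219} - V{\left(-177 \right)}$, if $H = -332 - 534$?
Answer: $- \frac{224448835}{352948976} \approx -0.63592$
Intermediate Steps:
$H = -866$ ($H = -332 - 534 = -866$)
$j = -6$ ($j = \left(-1\right) 6 = -6$)
$V{\left(p \right)} = - \frac{1}{872}$ ($V{\left(p \right)} = \frac{1}{-6 - 866} = \frac{1}{-872} = - \frac{1}{872}$)
$\frac{-2062118 + u{\left(-759 \right)}}{1540845 + 1697219} - V{\left(-177 \right)} = \frac{-2062118 - 759}{1540845 + 1697219} - - \frac{1}{872} = - \frac{2062877}{3238064} + \frac{1}{872} = - \frac{224448835}{352948976}$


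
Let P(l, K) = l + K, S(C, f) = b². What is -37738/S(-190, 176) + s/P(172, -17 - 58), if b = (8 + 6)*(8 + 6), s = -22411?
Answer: -432300781/1863176 ≈ -232.02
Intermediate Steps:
b = 196 (b = 14*14 = 196)
S(C, f) = 38416 (S(C, f) = 196² = 38416)
P(l, K) = K + l
-37738/S(-190, 176) + s/P(172, -17 - 58) = -37738/38416 - 22411/((-17 - 58) + 172) = -37738*1/38416 - 22411/(-75 + 172) = -18869/19208 - 22411/97 = -432300781/1863176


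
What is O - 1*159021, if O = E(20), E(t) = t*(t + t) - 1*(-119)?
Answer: -158102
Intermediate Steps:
E(t) = 119 + 2*t**2 (E(t) = t*(2*t) + 119 = 2*t**2 + 119 = 119 + 2*t**2)
O = 919 (O = 119 + 2*20**2 = 119 + 2*400 = 119 + 800 = 919)
O - 1*159021 = 919 - 1*159021 = 919 - 159021 = -158102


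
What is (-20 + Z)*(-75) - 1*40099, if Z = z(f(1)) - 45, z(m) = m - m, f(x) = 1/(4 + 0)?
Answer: -35224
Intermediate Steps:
f(x) = ¼ (f(x) = 1/4 = ¼)
z(m) = 0
Z = -45 (Z = 0 - 45 = -45)
(-20 + Z)*(-75) - 1*40099 = (-20 - 45)*(-75) - 1*40099 = -65*(-75) - 40099 = 4875 - 40099 = -35224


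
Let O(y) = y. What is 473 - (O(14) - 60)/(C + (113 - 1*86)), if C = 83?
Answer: 26038/55 ≈ 473.42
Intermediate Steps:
473 - (O(14) - 60)/(C + (113 - 1*86)) = 473 - (14 - 60)/(83 + (113 - 1*86)) = 473 - (-46)/(83 + (113 - 86)) = 473 - (-46)/(83 + 27) = 473 - (-46)/110 = 473 - 1*(-23/55) = 473 + 23/55 = 26038/55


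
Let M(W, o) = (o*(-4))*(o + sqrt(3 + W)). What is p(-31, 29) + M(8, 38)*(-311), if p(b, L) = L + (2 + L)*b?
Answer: 1795404 + 47272*sqrt(11) ≈ 1.9522e+6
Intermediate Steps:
M(W, o) = -4*o*(o + sqrt(3 + W)) (M(W, o) = (-4*o)*(o + sqrt(3 + W)) = -4*o*(o + sqrt(3 + W)))
p(b, L) = L + b*(2 + L)
p(-31, 29) + M(8, 38)*(-311) = (29 + 2*(-31) + 29*(-31)) - 4*38*(38 + sqrt(3 + 8))*(-311) = (29 - 62 - 899) - 4*38*(38 + sqrt(11))*(-311) = -932 + (-5776 - 152*sqrt(11))*(-311) = -932 + (1796336 + 47272*sqrt(11)) = 1795404 + 47272*sqrt(11)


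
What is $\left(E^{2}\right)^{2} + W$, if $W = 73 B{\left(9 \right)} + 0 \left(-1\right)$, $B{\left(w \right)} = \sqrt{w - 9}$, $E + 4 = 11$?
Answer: $2401$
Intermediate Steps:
$E = 7$ ($E = -4 + 11 = 7$)
$B{\left(w \right)} = \sqrt{-9 + w}$
$W = 0$ ($W = 73 \sqrt{-9 + 9} + 0 \left(-1\right) = 73 \sqrt{0} + 0 = 73 \cdot 0 + 0 = 0 + 0 = 0$)
$\left(E^{2}\right)^{2} + W = \left(7^{2}\right)^{2} + 0 = 49^{2} + 0 = 2401 + 0 = 2401$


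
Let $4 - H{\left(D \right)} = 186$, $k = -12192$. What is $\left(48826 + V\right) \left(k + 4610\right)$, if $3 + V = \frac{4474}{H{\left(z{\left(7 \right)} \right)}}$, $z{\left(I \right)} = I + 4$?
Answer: $- \frac{33669053792}{91} \approx -3.6999 \cdot 10^{8}$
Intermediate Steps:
$z{\left(I \right)} = 4 + I$
$H{\left(D \right)} = -182$ ($H{\left(D \right)} = 4 - 186 = -182$)
$V = - \frac{2510}{91}$ ($V = -3 + \frac{4474}{-182} = -3 + 4474 \left(- \frac{1}{182}\right) = -3 - \frac{2237}{91} = - \frac{2510}{91} \approx -27.582$)
$\left(48826 + V\right) \left(k + 4610\right) = \left(48826 - \frac{2510}{91}\right) \left(-12192 + 4610\right) = \frac{4440656}{91} \left(-7582\right) = - \frac{33669053792}{91}$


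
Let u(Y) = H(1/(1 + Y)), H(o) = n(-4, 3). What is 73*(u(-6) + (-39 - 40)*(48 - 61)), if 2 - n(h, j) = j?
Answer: 74898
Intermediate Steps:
n(h, j) = 2 - j
H(o) = -1 (H(o) = 2 - 1*3 = 2 - 3 = -1)
u(Y) = -1
73*(u(-6) + (-39 - 40)*(48 - 61)) = 73*(-1 + (-39 - 40)*(48 - 61)) = 73*(-1 - 79*(-13)) = 73*(-1 + 1027) = 73*1026 = 74898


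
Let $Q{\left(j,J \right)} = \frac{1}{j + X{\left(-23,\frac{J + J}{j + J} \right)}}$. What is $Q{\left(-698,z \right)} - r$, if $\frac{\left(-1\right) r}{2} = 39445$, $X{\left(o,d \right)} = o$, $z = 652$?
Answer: $\frac{56879689}{721} \approx 78890.0$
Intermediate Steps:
$r = -78890$ ($r = \left(-2\right) 39445 = -78890$)
$Q{\left(j,J \right)} = \frac{1}{-23 + j}$ ($Q{\left(j,J \right)} = \frac{1}{j - 23} = \frac{1}{-23 + j}$)
$Q{\left(-698,z \right)} - r = \frac{1}{-23 - 698} - -78890 = \frac{1}{-721} + 78890 = - \frac{1}{721} + 78890 = \frac{56879689}{721}$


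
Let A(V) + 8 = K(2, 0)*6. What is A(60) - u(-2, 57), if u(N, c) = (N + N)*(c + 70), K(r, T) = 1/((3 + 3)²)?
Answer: 3001/6 ≈ 500.17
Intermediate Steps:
K(r, T) = 1/36 (K(r, T) = 1/(6²) = 1/36)
u(N, c) = 2*N*(70 + c) (u(N, c) = (2*N)*(70 + c) = 2*N*(70 + c))
A(V) = -47/6 (A(V) = -8 + (1/36)*6 = -8 + ⅙ = -47/6)
A(60) - u(-2, 57) = -47/6 - 2*(-2)*(70 + 57) = -47/6 - 2*(-2)*127 = -47/6 - 1*(-508) = -47/6 + 508 = 3001/6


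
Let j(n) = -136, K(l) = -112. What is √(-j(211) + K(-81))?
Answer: 2*√6 ≈ 4.8990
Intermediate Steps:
√(-j(211) + K(-81)) = √(-1*(-136) - 112) = √(136 - 112) = √24 = 2*√6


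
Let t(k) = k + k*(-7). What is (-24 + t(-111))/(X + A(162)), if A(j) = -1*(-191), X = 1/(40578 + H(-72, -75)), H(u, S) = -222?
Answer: 25908552/7707997 ≈ 3.3613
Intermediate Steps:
X = 1/40356 (X = 1/(40578 - 222) = 1/40356 ≈ 2.4779e-5)
A(j) = 191
t(k) = -6*k (t(k) = k - 7*k = -6*k)
(-24 + t(-111))/(X + A(162)) = (-24 - 6*(-111))/(1/40356 + 191) = (-24 + 666)/(7707997/40356) = 642*(40356/7707997) = 25908552/7707997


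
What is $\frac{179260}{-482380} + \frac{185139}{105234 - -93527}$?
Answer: $\frac{2683872698}{4793916559} \approx 0.55985$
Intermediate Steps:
$\frac{179260}{-482380} + \frac{185139}{105234 - -93527} = 179260 \left(- \frac{1}{482380}\right) + \frac{185139}{105234 + 93527} = - \frac{8963}{24119} + \frac{185139}{198761} = \frac{2683872698}{4793916559}$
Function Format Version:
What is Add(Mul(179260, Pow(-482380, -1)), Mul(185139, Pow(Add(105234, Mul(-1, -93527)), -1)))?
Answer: Rational(2683872698, 4793916559) ≈ 0.55985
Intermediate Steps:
Add(Mul(179260, Pow(-482380, -1)), Mul(185139, Pow(Add(105234, Mul(-1, -93527)), -1))) = Add(Mul(179260, Rational(-1, 482380)), Mul(185139, Pow(Add(105234, 93527), -1))) = Add(Rational(-8963, 24119), Mul(185139, Pow(198761, -1))) = Add(Rational(-8963, 24119), Mul(185139, Rational(1, 198761))) = Add(Rational(-8963, 24119), Rational(185139, 198761)) = Rational(2683872698, 4793916559)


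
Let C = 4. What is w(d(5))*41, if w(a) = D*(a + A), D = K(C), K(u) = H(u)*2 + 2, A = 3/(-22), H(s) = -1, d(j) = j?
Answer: 0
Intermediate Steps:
A = -3/22 (A = 3*(-1/22) = -3/22 ≈ -0.13636)
K(u) = 0 (K(u) = -1*2 + 2 = -2 + 2 = 0)
D = 0
w(a) = 0 (w(a) = 0*(a - 3/22) = 0*(-3/22 + a) = 0)
w(d(5))*41 = 0*41 = 0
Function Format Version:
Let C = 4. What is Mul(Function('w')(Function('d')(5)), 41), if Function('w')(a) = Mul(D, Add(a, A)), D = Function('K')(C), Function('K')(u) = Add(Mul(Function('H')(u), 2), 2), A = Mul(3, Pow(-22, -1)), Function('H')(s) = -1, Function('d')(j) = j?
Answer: 0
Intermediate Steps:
A = Rational(-3, 22) (A = Mul(3, Rational(-1, 22)) = Rational(-3, 22) ≈ -0.13636)
Function('K')(u) = 0 (Function('K')(u) = Add(Mul(-1, 2), 2) = Add(-2, 2) = 0)
D = 0
Function('w')(a) = 0 (Function('w')(a) = Mul(0, Add(a, Rational(-3, 22))) = Mul(0, Add(Rational(-3, 22), a)) = 0)
Mul(Function('w')(Function('d')(5)), 41) = Mul(0, 41) = 0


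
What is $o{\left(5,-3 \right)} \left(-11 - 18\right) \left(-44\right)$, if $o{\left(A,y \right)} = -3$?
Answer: $-3828$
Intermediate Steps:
$o{\left(5,-3 \right)} \left(-11 - 18\right) \left(-44\right) = - 3 \left(-11 - 18\right) \left(-44\right) = \left(-3\right) \left(-29\right) \left(-44\right) = 87 \left(-44\right) = -3828$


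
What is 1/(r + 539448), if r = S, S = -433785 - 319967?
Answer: -1/214304 ≈ -4.6663e-6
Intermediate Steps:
S = -753752
r = -753752
1/(r + 539448) = 1/(-753752 + 539448) = 1/(-214304) = -1/214304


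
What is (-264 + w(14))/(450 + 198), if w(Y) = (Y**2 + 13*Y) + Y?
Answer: 16/81 ≈ 0.19753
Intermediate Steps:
w(Y) = Y**2 + 14*Y
(-264 + w(14))/(450 + 198) = (-264 + 14*(14 + 14))/(450 + 198) = (-264 + 14*28)/648 = (-264 + 392)*(1/648) = 128*(1/648) = 16/81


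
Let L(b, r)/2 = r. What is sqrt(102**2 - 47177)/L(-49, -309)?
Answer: -I*sqrt(36773)/618 ≈ -0.3103*I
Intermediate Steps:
L(b, r) = 2*r
sqrt(102**2 - 47177)/L(-49, -309) = sqrt(102**2 - 47177)/((2*(-309))) = sqrt(10404 - 47177)/(-618) = sqrt(-36773)*(-1/618) = (I*sqrt(36773))*(-1/618) = -I*sqrt(36773)/618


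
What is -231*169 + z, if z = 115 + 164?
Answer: -38760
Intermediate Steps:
z = 279
-231*169 + z = -231*169 + 279 = -39039 + 279 = -38760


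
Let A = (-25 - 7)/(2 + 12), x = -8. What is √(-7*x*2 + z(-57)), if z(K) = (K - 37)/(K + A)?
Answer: 7*√399230/415 ≈ 10.658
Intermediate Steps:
A = -16/7 (A = -32/14 = -32*1/14 = -16/7 ≈ -2.2857)
z(K) = (-37 + K)/(-16/7 + K) (z(K) = (K - 37)/(K - 16/7) = (-37 + K)/(-16/7 + K))
√(-7*x*2 + z(-57)) = √(-7*(-8)*2 + 7*(-37 - 57)/(-16 + 7*(-57))) = √(56*2 + 7*(-94)/(-16 - 399)) = √(112 + 7*(-94)/(-415)) = √(112 + 7*(-1/415)*(-94)) = √(112 + 658/415) = √(47138/415) = 7*√399230/415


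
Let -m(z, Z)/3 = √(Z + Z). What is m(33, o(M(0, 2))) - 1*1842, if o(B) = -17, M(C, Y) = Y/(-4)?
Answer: -1842 - 3*I*√34 ≈ -1842.0 - 17.493*I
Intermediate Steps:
M(C, Y) = -Y/4 (M(C, Y) = Y*(-¼) = -Y/4)
m(z, Z) = -3*√2*√Z (m(z, Z) = -3*√(Z + Z) = -3*√2*√Z)
m(33, o(M(0, 2))) - 1*1842 = -3*√2*√(-17) - 1*1842 = -3*√2*I*√17 - 1842 = -3*I*√34 - 1842 = -1842 - 3*I*√34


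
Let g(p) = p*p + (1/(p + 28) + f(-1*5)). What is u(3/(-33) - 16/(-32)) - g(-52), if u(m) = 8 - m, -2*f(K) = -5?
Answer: -712501/264 ≈ -2698.9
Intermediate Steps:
f(K) = 5/2 (f(K) = -½*(-5) = 5/2)
g(p) = 5/2 + p² + 1/(28 + p) (g(p) = p*p + (1/(p + 28) + 5/2) = p² + (1/(28 + p) + 5/2) = p² + (5/2 + 1/(28 + p)) = 5/2 + p² + 1/(28 + p))
u(3/(-33) - 16/(-32)) - g(-52) = (8 - (3/(-33) - 16/(-32))) - (71 + (-52)³ + 28*(-52)² + (5/2)*(-52))/(28 - 52) = (8 - (3*(-1/33) - 16*(-1/32))) - (71 - 140608 + 28*2704 - 130)/(-24) = (8 - (-1/11 + ½)) - (-1)*(71 - 140608 + 75712 - 130)/24 = (8 - 1*9/22) - (-1)*(-64955)/24 = (8 - 9/22) - 1*64955/24 = 167/22 - 64955/24 = -712501/264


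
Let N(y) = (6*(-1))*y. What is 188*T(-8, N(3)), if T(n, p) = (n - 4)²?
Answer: 27072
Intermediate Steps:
N(y) = -6*y
T(n, p) = (-4 + n)²
188*T(-8, N(3)) = 188*(-4 - 8)² = 188*(-12)² = 188*144 = 27072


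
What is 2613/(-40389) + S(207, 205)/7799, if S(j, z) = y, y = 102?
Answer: -5419703/104997937 ≈ -0.051617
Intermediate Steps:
S(j, z) = 102
2613/(-40389) + S(207, 205)/7799 = 2613/(-40389) + 102/7799 = 2613*(-1/40389) + 102*(1/7799) = -871/13463 + 102/7799 = -5419703/104997937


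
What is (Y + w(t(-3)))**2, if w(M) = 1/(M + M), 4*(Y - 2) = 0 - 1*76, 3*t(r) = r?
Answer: 1225/4 ≈ 306.25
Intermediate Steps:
t(r) = r/3
Y = -17 (Y = 2 + (0 - 1*76)/4 = 2 + (0 - 76)/4 = 2 + (1/4)*(-76) = 2 - 19 = -17)
w(M) = 1/(2*M)
(Y + w(t(-3)))**2 = (-17 + 1/(2*(((1/3)*(-3)))))**2 = (-17 + (1/2)/(-1))**2 = (-17 + (1/2)*(-1))**2 = (-17 - 1/2)**2 = (-35/2)**2 = 1225/4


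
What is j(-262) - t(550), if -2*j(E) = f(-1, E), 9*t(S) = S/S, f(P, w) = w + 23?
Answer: 2149/18 ≈ 119.39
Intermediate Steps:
f(P, w) = 23 + w
t(S) = ⅑ (t(S) = (S/S)/9 = (⅑)*1 = ⅑)
j(E) = -23/2 - E/2 (j(E) = -(23 + E)/2 = -23/2 - E/2)
j(-262) - t(550) = (-23/2 - ½*(-262)) - 1*⅑ = (-23/2 + 131) - ⅑ = 239/2 - ⅑ = 2149/18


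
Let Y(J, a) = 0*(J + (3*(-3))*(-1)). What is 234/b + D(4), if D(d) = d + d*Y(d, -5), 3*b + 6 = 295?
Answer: 1858/289 ≈ 6.4291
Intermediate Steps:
b = 289/3 (b = -2 + (⅓)*295 = -2 + 295/3 = 289/3 ≈ 96.333)
Y(J, a) = 0 (Y(J, a) = 0*(J - 9*(-1)) = 0*(J + 9) = 0*(9 + J) = 0)
D(d) = d (D(d) = d + d*0 = d + 0 = d)
234/b + D(4) = 234/(289/3) + 4 = 234*(3/289) + 4 = 702/289 + 4 = 1858/289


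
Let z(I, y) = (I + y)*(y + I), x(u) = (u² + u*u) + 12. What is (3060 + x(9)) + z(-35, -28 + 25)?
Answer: 4678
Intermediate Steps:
x(u) = 12 + 2*u² (x(u) = (u² + u²) + 12 = 2*u² + 12 = 12 + 2*u²)
z(I, y) = (I + y)² (z(I, y) = (I + y)*(I + y) = (I + y)²)
(3060 + x(9)) + z(-35, -28 + 25) = (3060 + (12 + 2*9²)) + (-35 + (-28 + 25))² = (3060 + (12 + 2*81)) + (-35 - 3)² = (3060 + (12 + 162)) + (-38)² = (3060 + 174) + 1444 = 3234 + 1444 = 4678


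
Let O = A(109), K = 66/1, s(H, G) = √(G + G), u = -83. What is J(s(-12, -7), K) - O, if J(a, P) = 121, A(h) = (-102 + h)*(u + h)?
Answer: -61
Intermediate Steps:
s(H, G) = √2*√G (s(H, G) = √(2*G) = √2*√G)
A(h) = (-102 + h)*(-83 + h)
K = 66 (K = 66*1 = 66)
O = 182 (O = 8466 + 109² - 185*109 = 8466 + 11881 - 20165 = 182)
J(s(-12, -7), K) - O = 121 - 1*182 = 121 - 182 = -61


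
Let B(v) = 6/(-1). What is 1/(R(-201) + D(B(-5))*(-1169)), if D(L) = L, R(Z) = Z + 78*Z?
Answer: -1/8865 ≈ -0.00011280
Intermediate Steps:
B(v) = -6 (B(v) = 6*(-1) = -6)
R(Z) = 79*Z
1/(R(-201) + D(B(-5))*(-1169)) = 1/(79*(-201) - 6*(-1169)) = 1/(-15879 + 7014) = 1/(-8865) = -1/8865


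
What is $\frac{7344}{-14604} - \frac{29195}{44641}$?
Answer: $- \frac{62850607}{54328097} \approx -1.1569$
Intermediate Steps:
$\frac{7344}{-14604} - \frac{29195}{44641} = 7344 \left(- \frac{1}{14604}\right) - \frac{29195}{44641} = - \frac{612}{1217} - \frac{29195}{44641} = - \frac{62850607}{54328097}$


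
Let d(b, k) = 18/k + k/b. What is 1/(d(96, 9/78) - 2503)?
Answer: -832/1952703 ≈ -0.00042608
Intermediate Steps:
1/(d(96, 9/78) - 2503) = 1/((18/((9/78)) + (9/78)/96) - 2503) = 1/((18/((9*(1/78))) + (9*(1/78))*(1/96)) - 2503) = 1/((18/(3/26) + (3/26)*(1/96)) - 2503) = 1/((18*(26/3) + 1/832) - 2503) = 1/((156 + 1/832) - 2503) = 1/(129793/832 - 2503) = 1/(-1952703/832) = -832/1952703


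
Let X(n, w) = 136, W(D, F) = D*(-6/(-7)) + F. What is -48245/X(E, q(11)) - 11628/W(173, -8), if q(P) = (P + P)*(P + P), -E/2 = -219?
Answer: -29223223/66776 ≈ -437.63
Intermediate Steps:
E = 438 (E = -2*(-219) = 438)
q(P) = 4*P**2 (q(P) = (2*P)*(2*P) = 4*P**2)
W(D, F) = F + 6*D/7 (W(D, F) = D*(-6*(-1/7)) + F = D*(6/7) + F = 6*D/7 + F = F + 6*D/7)
-48245/X(E, q(11)) - 11628/W(173, -8) = -48245/136 - 11628/(-8 + (6/7)*173) = -48245*1/136 - 11628/(-8 + 1038/7) = -48245/136 - 11628/982/7 = -48245/136 - 11628*7/982 = -48245/136 - 40698/491 = -29223223/66776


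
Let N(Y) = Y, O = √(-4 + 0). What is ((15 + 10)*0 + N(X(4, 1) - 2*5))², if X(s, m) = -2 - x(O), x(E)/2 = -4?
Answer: 16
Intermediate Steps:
O = 2*I (O = √(-4) = 2*I ≈ 2.0*I)
x(E) = -8 (x(E) = 2*(-4) = -8)
X(s, m) = 6 (X(s, m) = -2 - 1*(-8) = -2 + 8 = 6)
((15 + 10)*0 + N(X(4, 1) - 2*5))² = ((15 + 10)*0 + (6 - 2*5))² = (25*0 + (6 - 10))² = (0 - 4)² = (-4)² = 16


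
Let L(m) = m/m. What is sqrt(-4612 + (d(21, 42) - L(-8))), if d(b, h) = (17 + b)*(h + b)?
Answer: I*sqrt(2219) ≈ 47.106*I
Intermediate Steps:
L(m) = 1
d(b, h) = (17 + b)*(b + h)
sqrt(-4612 + (d(21, 42) - L(-8))) = sqrt(-4612 + ((21**2 + 17*21 + 17*42 + 21*42) - 1*1)) = sqrt(-4612 + ((441 + 357 + 714 + 882) - 1)) = sqrt(-4612 + (2394 - 1)) = sqrt(-4612 + 2393) = sqrt(-2219) = I*sqrt(2219)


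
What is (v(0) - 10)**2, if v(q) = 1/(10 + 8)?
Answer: 32041/324 ≈ 98.892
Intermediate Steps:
v(q) = 1/18
(v(0) - 10)**2 = (1/18 - 10)**2 = (-179/18)**2 = 32041/324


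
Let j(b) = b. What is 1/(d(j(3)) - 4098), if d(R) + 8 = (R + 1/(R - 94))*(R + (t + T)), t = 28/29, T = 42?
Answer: -2639/10473158 ≈ -0.00025198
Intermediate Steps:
t = 28/29 (t = 28*(1/29) = 28/29 ≈ 0.96552)
d(R) = -8 + (1246/29 + R)*(R + 1/(-94 + R)) (d(R) = -8 + (R + 1/(R - 94))*(R + (28/29 + 42)) = -8 + (R + 1/(-94 + R))*(R + 1246/29) = -8 + (R + 1/(-94 + R))*(1246/29 + R) = -8 + (1246/29 + R)*(R + 1/(-94 + R)))
1/(d(j(3)) - 4098) = 1/((23054 - 117327*3 - 1480*3² + 29*3³)/(29*(-94 + 3)) - 4098) = 1/((1/29)*(23054 - 351981 - 1480*9 + 29*27)/(-91) - 4098) = 1/((1/29)*(-1/91)*(23054 - 351981 - 13320 + 783) - 4098) = 1/((1/29)*(-1/91)*(-341464) - 4098) = 1/(341464/2639 - 4098) = 1/(-10473158/2639) = -2639/10473158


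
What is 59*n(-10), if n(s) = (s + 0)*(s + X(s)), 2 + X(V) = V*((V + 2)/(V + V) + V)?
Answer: -49560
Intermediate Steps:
X(V) = -2 + V*(V + (2 + V)/(2*V)) (X(V) = -2 + V*((V + 2)/(V + V) + V) = -2 + V*((2 + V)/((2*V)) + V) = -2 + V*((2 + V)*(1/(2*V)) + V) = -2 + V*((2 + V)/(2*V) + V) = -2 + V*(V + (2 + V)/(2*V)))
n(s) = s*(-1 + s**2 + 3*s/2) (n(s) = (s + 0)*(s + (-1 + s**2 + s/2)) = s*(-1 + s**2 + 3*s/2))
59*n(-10) = 59*(-10*(-1 + (-10)**2 + (3/2)*(-10))) = 59*(-10*(-1 + 100 - 15)) = 59*(-10*84) = 59*(-840) = -49560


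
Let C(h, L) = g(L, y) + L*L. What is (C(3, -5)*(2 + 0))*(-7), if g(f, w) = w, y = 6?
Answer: -434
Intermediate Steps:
C(h, L) = 6 + L² (C(h, L) = 6 + L*L = 6 + L²)
(C(3, -5)*(2 + 0))*(-7) = ((6 + (-5)²)*(2 + 0))*(-7) = ((6 + 25)*2)*(-7) = (31*2)*(-7) = 62*(-7) = -434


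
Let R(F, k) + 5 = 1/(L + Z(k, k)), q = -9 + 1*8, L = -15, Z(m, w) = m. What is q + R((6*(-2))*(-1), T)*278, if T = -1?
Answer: -11267/8 ≈ -1408.4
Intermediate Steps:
q = -1 (q = -9 + 8 = -1)
R(F, k) = -5 + 1/(-15 + k)
q + R((6*(-2))*(-1), T)*278 = -1 + ((76 - 5*(-1))/(-15 - 1))*278 = -1 + ((76 + 5)/(-16))*278 = -1 - 1/16*81*278 = -1 - 81/16*278 = -1 - 11259/8 = -11267/8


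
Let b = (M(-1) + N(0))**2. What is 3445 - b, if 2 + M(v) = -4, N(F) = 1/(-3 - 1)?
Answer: 54495/16 ≈ 3405.9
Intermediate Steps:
N(F) = -1/4 (N(F) = 1/(-4) = -1/4)
M(v) = -6 (M(v) = -2 - 4 = -6)
b = 625/16 (b = (-6 - 1/4)**2 = (-25/4)**2 = 625/16 ≈ 39.063)
3445 - b = 3445 - 1*625/16 = 3445 - 625/16 = 54495/16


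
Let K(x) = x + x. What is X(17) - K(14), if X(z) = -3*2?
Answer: -34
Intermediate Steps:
K(x) = 2*x
X(z) = -6
X(17) - K(14) = -6 - 2*14 = -6 - 1*28 = -6 - 28 = -34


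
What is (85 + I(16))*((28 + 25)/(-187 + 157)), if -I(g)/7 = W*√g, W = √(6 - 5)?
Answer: -1007/10 ≈ -100.70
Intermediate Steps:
W = 1 (W = √1 = 1)
I(g) = -7*√g
(85 + I(16))*((28 + 25)/(-187 + 157)) = (85 - 7*√16)*((28 + 25)/(-187 + 157)) = (85 - 7*4)*(53/(-30)) = (85 - 28)*(53*(-1/30)) = 57*(-53/30) = -1007/10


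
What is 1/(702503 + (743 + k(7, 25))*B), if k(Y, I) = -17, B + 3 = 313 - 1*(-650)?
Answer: 1/1399463 ≈ 7.1456e-7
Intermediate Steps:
B = 960 (B = -3 + (313 - 1*(-650)) = -3 + (313 + 650) = -3 + 963 = 960)
1/(702503 + (743 + k(7, 25))*B) = 1/(702503 + (743 - 17)*960) = 1/(702503 + 726*960) = 1/(702503 + 696960) = 1/1399463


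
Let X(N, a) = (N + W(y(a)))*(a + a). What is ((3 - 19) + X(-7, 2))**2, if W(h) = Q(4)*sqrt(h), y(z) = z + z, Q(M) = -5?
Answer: 7056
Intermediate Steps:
y(z) = 2*z
W(h) = -5*sqrt(h)
X(N, a) = 2*a*(N - 5*sqrt(2)*sqrt(a)) (X(N, a) = (N - 5*sqrt(2)*sqrt(a))*(a + a) = (N - 5*sqrt(2)*sqrt(a))*(2*a) = 2*a*(N - 5*sqrt(2)*sqrt(a)))
((3 - 19) + X(-7, 2))**2 = ((3 - 19) + 2*2*(-7 - 5*sqrt(2)*sqrt(2)))**2 = (-16 + 2*2*(-7 - 10))**2 = (-16 + 2*2*(-17))**2 = (-16 - 68)**2 = (-84)**2 = 7056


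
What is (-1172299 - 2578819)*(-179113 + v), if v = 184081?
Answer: -18635554224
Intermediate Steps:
(-1172299 - 2578819)*(-179113 + v) = (-1172299 - 2578819)*(-179113 + 184081) = -3751118*4968 = -18635554224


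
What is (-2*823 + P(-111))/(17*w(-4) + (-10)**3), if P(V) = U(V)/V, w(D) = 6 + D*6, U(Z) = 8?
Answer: 91357/72483 ≈ 1.2604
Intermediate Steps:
w(D) = 6 + 6*D
P(V) = 8/V
(-2*823 + P(-111))/(17*w(-4) + (-10)**3) = (-2*823 + 8/(-111))/(17*(6 + 6*(-4)) + (-10)**3) = (-1646 + 8*(-1/111))/(17*(6 - 24) - 1000) = (-1646 - 8/111)/(17*(-18) - 1000) = -182714/(111*(-306 - 1000)) = -182714/111/(-1306) = -182714/111*(-1/1306) = 91357/72483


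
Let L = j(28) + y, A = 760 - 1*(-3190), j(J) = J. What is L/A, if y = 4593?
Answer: 4621/3950 ≈ 1.1699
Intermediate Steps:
A = 3950 (A = 760 + 3190 = 3950)
L = 4621 (L = 28 + 4593 = 4621)
L/A = 4621/3950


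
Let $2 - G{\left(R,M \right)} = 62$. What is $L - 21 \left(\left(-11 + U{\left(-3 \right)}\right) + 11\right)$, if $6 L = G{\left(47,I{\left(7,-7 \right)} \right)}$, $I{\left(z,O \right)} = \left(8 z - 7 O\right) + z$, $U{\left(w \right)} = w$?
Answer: $53$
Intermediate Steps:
$I{\left(z,O \right)} = - 7 O + 9 z$ ($I{\left(z,O \right)} = \left(- 7 O + 8 z\right) + z = - 7 O + 9 z$)
$G{\left(R,M \right)} = -60$ ($G{\left(R,M \right)} = 2 - 62 = -60$)
$L = -10$ ($L = \frac{1}{6} \left(-60\right) = -10$)
$L - 21 \left(\left(-11 + U{\left(-3 \right)}\right) + 11\right) = -10 - 21 \left(\left(-11 - 3\right) + 11\right) = -10 - 21 \left(-14 + 11\right) = -10 - -63 = -10 + 63 = 53$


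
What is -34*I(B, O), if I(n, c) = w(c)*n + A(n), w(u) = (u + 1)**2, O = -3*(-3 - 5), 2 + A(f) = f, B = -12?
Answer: 255476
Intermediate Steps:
A(f) = -2 + f
O = 24 (O = -3*(-8) = 24)
w(u) = (1 + u)**2
I(n, c) = -2 + n + n*(1 + c)**2 (I(n, c) = (1 + c)**2*n + (-2 + n) = n*(1 + c)**2 + (-2 + n) = -2 + n + n*(1 + c)**2)
-34*I(B, O) = -34*(-2 - 12 - 12*(1 + 24)**2) = -34*(-2 - 12 - 12*25**2) = -34*(-2 - 12 - 12*625) = -34*(-2 - 12 - 7500) = -34*(-7514) = 255476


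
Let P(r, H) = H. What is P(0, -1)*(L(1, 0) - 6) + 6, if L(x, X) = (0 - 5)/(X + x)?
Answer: 17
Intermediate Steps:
L(x, X) = -5/(X + x)
P(0, -1)*(L(1, 0) - 6) + 6 = -(-5/(0 + 1) - 6) + 6 = -(-5/1 - 6) + 6 = -(-5*1 - 6) + 6 = -(-5 - 6) + 6 = -1*(-11) + 6 = 11 + 6 = 17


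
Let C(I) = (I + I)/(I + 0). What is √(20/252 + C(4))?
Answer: √917/21 ≈ 1.4420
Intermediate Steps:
C(I) = 2 (C(I) = (2*I)/I = 2)
√(20/252 + C(4)) = √(20/252 + 2) = √(20*(1/252) + 2) = √(5/63 + 2) = √(131/63) = √917/21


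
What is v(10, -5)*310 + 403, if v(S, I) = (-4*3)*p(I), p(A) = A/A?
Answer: -3317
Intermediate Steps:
p(A) = 1
v(S, I) = -12 (v(S, I) = -4*3*1 = -12*1 = -12)
v(10, -5)*310 + 403 = -12*310 + 403 = -3720 + 403 = -3317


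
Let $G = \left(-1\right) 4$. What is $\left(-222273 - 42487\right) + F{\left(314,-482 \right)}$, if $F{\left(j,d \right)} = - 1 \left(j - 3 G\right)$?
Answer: $-265086$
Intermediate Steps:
$G = -4$
$F{\left(j,d \right)} = -12 - j$ ($F{\left(j,d \right)} = - 1 \left(j - -12\right) = - 1 \left(j + 12\right) = - 1 \left(12 + j\right) = - (12 + j) = -12 - j$)
$\left(-222273 - 42487\right) + F{\left(314,-482 \right)} = \left(-222273 - 42487\right) - 326 = -264760 - 326 = -265086$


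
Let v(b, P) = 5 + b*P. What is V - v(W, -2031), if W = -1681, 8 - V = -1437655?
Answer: -1976453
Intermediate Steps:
V = 1437663 (V = 8 - 1*(-1437655) = 8 + 1437655 = 1437663)
v(b, P) = 5 + P*b
V - v(W, -2031) = 1437663 - (5 - 2031*(-1681)) = 1437663 - (5 + 3414111) = 1437663 - 1*3414116 = 1437663 - 3414116 = -1976453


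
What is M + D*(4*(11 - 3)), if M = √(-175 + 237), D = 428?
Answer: 13696 + √62 ≈ 13704.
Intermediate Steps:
M = √62 ≈ 7.8740
M + D*(4*(11 - 3)) = √62 + 428*(4*(11 - 3)) = √62 + 428*(4*8) = √62 + 428*32 = √62 + 13696 = 13696 + √62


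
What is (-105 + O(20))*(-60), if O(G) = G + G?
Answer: 3900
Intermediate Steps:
O(G) = 2*G
(-105 + O(20))*(-60) = (-105 + 2*20)*(-60) = (-105 + 40)*(-60) = -65*(-60) = 3900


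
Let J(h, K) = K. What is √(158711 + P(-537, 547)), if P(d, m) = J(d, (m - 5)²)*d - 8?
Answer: 3*I*√17510285 ≈ 12554.0*I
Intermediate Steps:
P(d, m) = -8 + d*(-5 + m)² (P(d, m) = (m - 5)²*d - 8 = (-5 + m)²*d - 8 = d*(-5 + m)² - 8 = -8 + d*(-5 + m)²)
√(158711 + P(-537, 547)) = √(158711 + (-8 - 537*(-5 + 547)²)) = √(158711 + (-8 - 537*542²)) = √(158711 + (-8 - 537*293764)) = √(158711 + (-8 - 157751268)) = √(158711 - 157751276) = √(-157592565) = 3*I*√17510285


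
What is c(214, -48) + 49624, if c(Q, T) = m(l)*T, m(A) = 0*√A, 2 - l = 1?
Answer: 49624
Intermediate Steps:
l = 1 (l = 2 - 1*1 = 2 - 1 = 1)
m(A) = 0
c(Q, T) = 0 (c(Q, T) = 0*T = 0)
c(214, -48) + 49624 = 0 + 49624 = 49624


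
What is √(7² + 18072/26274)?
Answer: √952795957/4379 ≈ 7.0490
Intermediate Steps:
√(7² + 18072/26274) = √(49 + 18072*(1/26274)) = √(49 + 3012/4379) = √(217583/4379) = √952795957/4379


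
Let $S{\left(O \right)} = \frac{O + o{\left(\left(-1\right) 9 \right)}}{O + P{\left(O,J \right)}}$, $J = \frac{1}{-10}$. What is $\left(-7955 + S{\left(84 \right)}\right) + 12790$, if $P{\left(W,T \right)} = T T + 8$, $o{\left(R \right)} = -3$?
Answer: $\frac{14831645}{3067} \approx 4835.9$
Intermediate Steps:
$J = - \frac{1}{10} \approx -0.1$
$P{\left(W,T \right)} = 8 + T^{2}$ ($P{\left(W,T \right)} = T^{2} + 8 = 8 + T^{2}$)
$S{\left(O \right)} = \frac{-3 + O}{\frac{801}{100} + O}$ ($S{\left(O \right)} = \frac{O - 3}{O + \left(8 + \left(- \frac{1}{10}\right)^{2}\right)} = \frac{-3 + O}{O + \left(8 + \frac{1}{100}\right)} = \frac{-3 + O}{O + \frac{801}{100}} = \frac{-3 + O}{\frac{801}{100} + O}$)
$\left(-7955 + S{\left(84 \right)}\right) + 12790 = \left(-7955 + \frac{100 \left(-3 + 84\right)}{801 + 100 \cdot 84}\right) + 12790 = \left(-7955 + 100 \frac{1}{801 + 8400} \cdot 81\right) + 12790 = \left(-7955 + 100 \cdot \frac{1}{9201} \cdot 81\right) + 12790 = \left(-7955 + \frac{2700}{3067}\right) + 12790 = - \frac{24395285}{3067} + 12790 = \frac{14831645}{3067}$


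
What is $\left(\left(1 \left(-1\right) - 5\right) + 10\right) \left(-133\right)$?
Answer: $-532$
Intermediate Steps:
$\left(\left(1 \left(-1\right) - 5\right) + 10\right) \left(-133\right) = \left(\left(-1 - 5\right) + 10\right) \left(-133\right) = \left(-6 + 10\right) \left(-133\right) = 4 \left(-133\right) = -532$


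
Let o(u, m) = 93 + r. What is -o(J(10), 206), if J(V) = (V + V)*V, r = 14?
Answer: -107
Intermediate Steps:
J(V) = 2*V² (J(V) = (2*V)*V = 2*V²)
o(u, m) = 107 (o(u, m) = 93 + 14 = 107)
-o(J(10), 206) = -1*107 = -107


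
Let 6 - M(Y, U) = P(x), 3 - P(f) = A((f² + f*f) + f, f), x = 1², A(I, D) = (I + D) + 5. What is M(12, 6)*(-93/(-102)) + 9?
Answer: 339/17 ≈ 19.941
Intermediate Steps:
A(I, D) = 5 + D + I (A(I, D) = (D + I) + 5 = 5 + D + I)
x = 1
P(f) = -2 - 2*f - 2*f² (P(f) = 3 - (5 + f + ((f² + f*f) + f)) = 3 - (5 + f + ((f² + f²) + f)) = 3 - (5 + f + (2*f² + f)) = 3 - (5 + f + (f + 2*f²)) = 3 - (5 + 2*f + 2*f²) = 3 + (-5 - 2*f - 2*f²) = -2 - 2*f - 2*f²)
M(Y, U) = 12 (M(Y, U) = 6 - (-2 - 2*1 - 2*1²) = 6 - (-2 - 2 - 2*1) = 6 - (-2 - 2 - 2) = 6 - 1*(-6) = 6 + 6 = 12)
M(12, 6)*(-93/(-102)) + 9 = 12*(-93/(-102)) + 9 = 12*(-93*(-1/102)) + 9 = 12*(31/34) + 9 = 186/17 + 9 = 339/17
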